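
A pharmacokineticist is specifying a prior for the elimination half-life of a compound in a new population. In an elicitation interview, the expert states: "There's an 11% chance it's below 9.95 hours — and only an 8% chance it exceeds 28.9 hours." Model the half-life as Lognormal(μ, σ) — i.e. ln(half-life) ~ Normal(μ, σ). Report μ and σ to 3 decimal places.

μ ≈ 2.795, σ ≈ 0.405

If T ~ Lognormal(μ,σ) then ln T ~ Normal(μ,σ), so the p-quantile of ln T is μ + z_p·σ.
ln(9.95) = 2.298 and ln(28.9) = 3.364; z_{0.11} = -1.227, z_{0.92} = 1.405.
σ = (3.364 − 2.298)/(1.405 − (-1.227)) = 0.405.
μ = 2.298 − (-1.227)·0.405 = 2.795.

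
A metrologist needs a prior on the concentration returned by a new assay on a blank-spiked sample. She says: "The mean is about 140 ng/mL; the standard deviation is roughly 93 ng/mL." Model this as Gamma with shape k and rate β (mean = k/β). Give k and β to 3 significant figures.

For Gamma(k, rate β): mean = k/β, variance = k/β², so CV = 1/√k.
CV = SD/mean = 93/140 = 0.6643, hence k = 1/CV² = 2.27.
Then β = k/mean = 2.27/140 = 0.0162.

k ≈ 2.27, β ≈ 0.0162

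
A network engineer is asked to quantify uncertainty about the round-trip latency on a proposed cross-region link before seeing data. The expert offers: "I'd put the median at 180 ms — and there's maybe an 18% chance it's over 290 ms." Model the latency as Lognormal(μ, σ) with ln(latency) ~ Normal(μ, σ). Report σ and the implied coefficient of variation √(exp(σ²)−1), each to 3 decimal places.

If T ~ Lognormal(μ,σ) then ln T ~ Normal(μ,σ), so the p-quantile of ln T is μ + z_p·σ.
ln(180) = 5.193 and ln(290) = 5.67; z_{0.5} = 0, z_{0.82} = 0.9154.
σ = (5.67 − 5.193)/(0.9154 − (0)) = 0.521.
μ = 5.193 − (0)·0.521 = 5.193.
CV = √(exp(σ²)−1) = √(exp(0.2715)−1) = 0.558.

σ ≈ 0.521, CV ≈ 0.558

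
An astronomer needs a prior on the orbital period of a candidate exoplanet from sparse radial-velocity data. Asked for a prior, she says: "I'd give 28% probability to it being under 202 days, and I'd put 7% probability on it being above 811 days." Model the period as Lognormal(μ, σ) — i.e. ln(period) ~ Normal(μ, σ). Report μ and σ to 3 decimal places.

μ ≈ 5.702, σ ≈ 0.675

If T ~ Lognormal(μ,σ) then ln T ~ Normal(μ,σ), so the p-quantile of ln T is μ + z_p·σ.
ln(202) = 5.308 and ln(811) = 6.698; z_{0.28} = -0.5828, z_{0.93} = 1.476.
σ = (6.698 − 5.308)/(1.476 − (-0.5828)) = 0.675.
μ = 5.308 − (-0.5828)·0.675 = 5.702.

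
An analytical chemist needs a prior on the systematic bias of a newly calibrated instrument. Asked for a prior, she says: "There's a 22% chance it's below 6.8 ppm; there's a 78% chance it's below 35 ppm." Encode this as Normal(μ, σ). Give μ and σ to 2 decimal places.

The p-quantile of Normal(μ,σ) is μ + z_p·σ, with z_{0.22} = -0.7722 and z_{0.78} = 0.7722.
Eliminate σ: μ = (z₂·x₁ − z₁·x₂)/(z₂ − z₁) = (0.7722·6.8 − (-0.7722)·35)/1.544 = 20.90.
Then σ = (x₂ − x₁)/(z₂ − z₁) = (35 − 6.8)/1.544 = 18.26.

μ = 20.90, σ = 18.26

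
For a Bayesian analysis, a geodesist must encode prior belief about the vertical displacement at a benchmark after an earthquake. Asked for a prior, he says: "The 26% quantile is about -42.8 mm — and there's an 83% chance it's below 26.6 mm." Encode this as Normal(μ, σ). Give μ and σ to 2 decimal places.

For Normal(μ,σ), the p-quantile is μ + z_p·σ. Here z_{0.26} = -0.6433, z_{0.83} = 0.9542.
So -42.8 = μ − 0.6433σ and 26.6 = μ + 0.9542σ.
Subtracting: σ = (26.6 − -42.8)/(0.9542 − (-0.6433)) = 43.44.
Then μ = -42.8 − (-0.6433)·43.44 = -14.85.

μ = -14.85, σ = 43.44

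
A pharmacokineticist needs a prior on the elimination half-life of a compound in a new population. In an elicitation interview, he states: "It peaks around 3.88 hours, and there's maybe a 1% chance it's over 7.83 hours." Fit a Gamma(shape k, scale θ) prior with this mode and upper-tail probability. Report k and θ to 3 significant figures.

k ≈ 10.9, θ ≈ 0.39

Gamma(k,θ) with k>1 has mode (k−1)θ, so θ = 3.88/(k−1).
Need P(X < 7.83) = 0.99 with θ tied to k this way. Start at k = 2, θ = 3.88: P(X<7.83) ≈ 0.599.
Too low — raise k to concentrate. Iterating converges to k ≈ 10.9.
Then θ = 3.88/(10.9−1) ≈ 0.39.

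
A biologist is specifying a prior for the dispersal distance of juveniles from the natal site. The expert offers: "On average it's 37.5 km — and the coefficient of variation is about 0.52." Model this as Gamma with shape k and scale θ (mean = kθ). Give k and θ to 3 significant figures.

k ≈ 3.7, θ ≈ 10.1

For Gamma(k, scale θ): mean = kθ, variance = kθ², so CV = 1/√k.
CV = 0.52, hence k = 1/CV² = 3.7.
Then θ = mean/k = 37.5/3.7 = 10.1.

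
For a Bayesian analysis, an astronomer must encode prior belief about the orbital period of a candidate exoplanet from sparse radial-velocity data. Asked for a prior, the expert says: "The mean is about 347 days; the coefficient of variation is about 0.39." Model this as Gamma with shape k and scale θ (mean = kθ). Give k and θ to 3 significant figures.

k ≈ 6.57, θ ≈ 52.8

For Gamma(k, scale θ): mean = kθ, variance = kθ², so CV = 1/√k.
CV = 0.39, hence k = 1/CV² = 6.57.
Then θ = mean/k = 347/6.57 = 52.8.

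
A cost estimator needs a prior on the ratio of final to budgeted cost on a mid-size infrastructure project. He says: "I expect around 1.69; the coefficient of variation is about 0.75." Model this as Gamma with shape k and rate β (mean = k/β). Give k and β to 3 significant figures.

For Gamma(k, rate β): mean = k/β, variance = k/β², so CV = 1/√k.
CV = 0.75, hence k = 1/CV² = 1.78.
Then β = k/mean = 1.78/1.69 = 1.05.

k ≈ 1.78, β ≈ 1.05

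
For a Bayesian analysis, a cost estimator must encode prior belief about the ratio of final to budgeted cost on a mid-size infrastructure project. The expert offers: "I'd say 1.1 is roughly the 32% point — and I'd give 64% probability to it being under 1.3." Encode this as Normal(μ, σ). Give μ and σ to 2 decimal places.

μ = 1.21, σ = 0.24

The p-quantile of Normal(μ,σ) is μ + z_p·σ, with z_{0.32} = -0.4677 and z_{0.64} = 0.3585.
Eliminate σ: μ = (z₂·x₁ − z₁·x₂)/(z₂ − z₁) = (0.3585·1.1 − (-0.4677)·1.3)/0.8262 = 1.21.
Then σ = (x₂ − x₁)/(z₂ − z₁) = (1.3 − 1.1)/0.8262 = 0.24.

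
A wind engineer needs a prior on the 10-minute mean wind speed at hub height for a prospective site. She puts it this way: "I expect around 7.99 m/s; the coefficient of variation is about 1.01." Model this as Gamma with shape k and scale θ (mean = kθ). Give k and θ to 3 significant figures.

k ≈ 0.98, θ ≈ 8.15

For Gamma(k, scale θ): mean = kθ, variance = kθ², so CV = 1/√k.
CV = 1.01, hence k = 1/CV² = 0.98.
Then θ = mean/k = 7.99/0.98 = 8.15.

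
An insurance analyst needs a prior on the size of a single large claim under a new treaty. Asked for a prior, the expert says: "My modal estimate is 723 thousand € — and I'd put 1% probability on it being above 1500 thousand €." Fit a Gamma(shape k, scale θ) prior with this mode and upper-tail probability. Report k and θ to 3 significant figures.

k ≈ 10.2, θ ≈ 79

Gamma(k,θ) with k>1 has mode (k−1)θ, so θ = 723/(k−1).
Need P(X < 1500) = 0.99 with θ tied to k this way. Start at k = 2, θ = 723: P(X<1500) ≈ 0.614.
Too low — raise k to concentrate. Iterating converges to k ≈ 10.2.
Then θ = 723/(10.2−1) ≈ 79.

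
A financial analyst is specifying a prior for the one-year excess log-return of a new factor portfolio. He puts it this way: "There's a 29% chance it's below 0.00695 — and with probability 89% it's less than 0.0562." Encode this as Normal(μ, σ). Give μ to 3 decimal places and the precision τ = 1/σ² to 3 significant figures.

μ = 0.022, τ = 1310

For Normal(μ,σ), the p-quantile is μ + z_p·σ. Here z_{0.29} = -0.5534, z_{0.89} = 1.227.
So 0.00695 = μ − 0.5534σ and 0.0562 = μ + 1.227σ.
Subtracting: σ = (0.0562 − 0.00695)/(1.227 − (-0.5534)) = 0.028.
Then μ = 0.00695 − (-0.5534)·0.028 = 0.022.
Precision τ = 1/σ² = 1/0.02767² = 1310.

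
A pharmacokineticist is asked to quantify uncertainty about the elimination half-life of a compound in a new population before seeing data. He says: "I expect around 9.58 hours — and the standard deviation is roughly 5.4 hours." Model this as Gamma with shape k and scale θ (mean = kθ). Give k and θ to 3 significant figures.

k ≈ 3.15, θ ≈ 3.04

For Gamma(k, scale θ): mean = kθ, variance = kθ², so CV = 1/√k.
CV = SD/mean = 5.4/9.58 = 0.5637, hence k = 1/CV² = 3.15.
Then θ = mean/k = 9.58/3.15 = 3.04.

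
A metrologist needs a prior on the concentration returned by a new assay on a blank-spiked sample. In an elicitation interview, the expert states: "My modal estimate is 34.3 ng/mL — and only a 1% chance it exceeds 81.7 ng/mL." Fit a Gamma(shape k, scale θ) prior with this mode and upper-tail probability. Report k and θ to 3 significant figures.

k ≈ 7.3, θ ≈ 5.45

Gamma(k,θ) with k>1 has mode (k−1)θ, so θ = 34.3/(k−1).
Need P(X < 81.7) = 0.99 with θ tied to k this way. Start at k = 2, θ = 34.3: P(X<81.7) ≈ 0.688.
Too low — raise k to concentrate. Iterating converges to k ≈ 7.3.
Then θ = 34.3/(7.3−1) ≈ 5.45.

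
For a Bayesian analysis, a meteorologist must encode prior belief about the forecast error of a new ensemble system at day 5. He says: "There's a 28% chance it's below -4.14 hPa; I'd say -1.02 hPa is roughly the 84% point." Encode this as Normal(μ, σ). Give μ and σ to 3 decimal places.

The p-quantile of Normal(μ,σ) is μ + z_p·σ, with z_{0.28} = -0.5828 and z_{0.84} = 0.9945.
Eliminate σ: μ = (z₂·x₁ − z₁·x₂)/(z₂ − z₁) = (0.9945·-4.14 − (-0.5828)·-1.02)/1.577 = -2.987.
Then σ = (x₂ − x₁)/(z₂ − z₁) = (-1.02 − -4.14)/1.577 = 1.978.

μ = -2.987, σ = 1.978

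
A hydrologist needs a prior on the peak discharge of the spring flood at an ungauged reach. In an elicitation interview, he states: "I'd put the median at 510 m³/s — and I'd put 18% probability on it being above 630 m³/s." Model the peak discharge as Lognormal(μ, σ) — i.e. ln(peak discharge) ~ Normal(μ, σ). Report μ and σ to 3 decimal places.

μ ≈ 6.234, σ ≈ 0.231

If T ~ Lognormal(μ,σ) then ln T ~ Normal(μ,σ), so the p-quantile of ln T is μ + z_p·σ.
ln(510) = 6.234 and ln(630) = 6.446; z_{0.5} = 0, z_{0.82} = 0.9154.
σ = (6.446 − 6.234)/(0.9154 − (0)) = 0.231.
μ = 6.234 − (0)·0.231 = 6.234.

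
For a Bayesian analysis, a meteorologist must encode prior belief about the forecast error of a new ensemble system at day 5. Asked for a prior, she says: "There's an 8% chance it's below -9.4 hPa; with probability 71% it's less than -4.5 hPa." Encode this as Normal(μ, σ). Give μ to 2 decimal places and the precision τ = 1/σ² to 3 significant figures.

μ = -5.88, τ = 0.16

For Normal(μ,σ), the p-quantile is μ + z_p·σ. Here z_{0.08} = -1.405, z_{0.71} = 0.5534.
So -9.4 = μ − 1.405σ and -4.5 = μ + 0.5534σ.
Subtracting: σ = (-4.5 − -9.4)/(0.5534 − (-1.405)) = 2.50.
Then μ = -9.4 − (-1.405)·2.50 = -5.88.
Precision τ = 1/σ² = 1/2.502² = 0.16.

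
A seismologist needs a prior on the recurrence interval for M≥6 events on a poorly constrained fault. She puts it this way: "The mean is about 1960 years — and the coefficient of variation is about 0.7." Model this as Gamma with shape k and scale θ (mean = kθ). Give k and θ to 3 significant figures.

For Gamma(k, scale θ): mean = kθ, variance = kθ², so CV = 1/√k.
CV = 0.7, hence k = 1/CV² = 2.04.
Then θ = mean/k = 1960/2.04 = 960.

k ≈ 2.04, θ ≈ 960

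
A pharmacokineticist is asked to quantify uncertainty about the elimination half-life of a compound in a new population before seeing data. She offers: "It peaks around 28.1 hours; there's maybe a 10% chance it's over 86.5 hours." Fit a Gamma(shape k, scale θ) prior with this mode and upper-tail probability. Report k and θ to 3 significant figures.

Gamma(k,θ) with k>1 has mode (k−1)θ, so θ = 28.1/(k−1).
Need P(X < 86.5) = 0.9 with θ tied to k this way. Start at k = 2, θ = 28.1: P(X<86.5) ≈ 0.812.
Too low — raise k to concentrate. Iterating converges to k ≈ 2.5.
Then θ = 28.1/(2.5−1) ≈ 18.7.

k ≈ 2.5, θ ≈ 18.7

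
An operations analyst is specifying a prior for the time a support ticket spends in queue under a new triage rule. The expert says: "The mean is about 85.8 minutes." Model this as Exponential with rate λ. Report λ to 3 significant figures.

Exponential mean = 1/λ, so λ = 1/85.8 = 0.0117.

λ ≈ 0.0117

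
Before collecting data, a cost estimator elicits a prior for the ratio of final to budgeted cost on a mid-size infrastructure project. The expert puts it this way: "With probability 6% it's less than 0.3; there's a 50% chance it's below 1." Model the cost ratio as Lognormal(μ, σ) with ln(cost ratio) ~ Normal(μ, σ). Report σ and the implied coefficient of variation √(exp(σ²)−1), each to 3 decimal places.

If T ~ Lognormal(μ,σ) then ln T ~ Normal(μ,σ), so the p-quantile of ln T is μ + z_p·σ.
ln(0.3) = -1.204 and ln(1) = 0; z_{0.06} = -1.555, z_{0.5} = 0.
σ = (0 − -1.204)/(0 − (-1.555)) = 0.774.
μ = -1.204 − (-1.555)·0.774 = 0.000.
CV = √(exp(σ²)−1) = √(exp(0.5997)−1) = 0.906.

σ ≈ 0.774, CV ≈ 0.906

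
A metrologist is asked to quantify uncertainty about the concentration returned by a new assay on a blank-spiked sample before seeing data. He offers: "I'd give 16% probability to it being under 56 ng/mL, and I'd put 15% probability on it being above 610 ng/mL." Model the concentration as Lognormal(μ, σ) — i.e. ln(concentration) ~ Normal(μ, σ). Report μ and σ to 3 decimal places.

μ ≈ 5.195, σ ≈ 1.176

If T ~ Lognormal(μ,σ) then ln T ~ Normal(μ,σ), so the p-quantile of ln T is μ + z_p·σ.
ln(56) = 4.025 and ln(610) = 6.413; z_{0.16} = -0.9945, z_{0.85} = 1.036.
σ = (6.413 − 4.025)/(1.036 − (-0.9945)) = 1.176.
μ = 4.025 − (-0.9945)·1.176 = 5.195.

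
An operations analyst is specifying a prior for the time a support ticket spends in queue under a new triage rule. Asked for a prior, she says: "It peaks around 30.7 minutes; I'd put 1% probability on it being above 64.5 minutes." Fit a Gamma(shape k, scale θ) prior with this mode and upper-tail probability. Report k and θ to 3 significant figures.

Gamma(k,θ) with k>1 has mode (k−1)θ, so θ = 30.7/(k−1).
Need P(X < 64.5) = 0.99 with θ tied to k this way. Start at k = 2, θ = 30.7: P(X<64.5) ≈ 0.621.
Too low — raise k to concentrate. Iterating converges to k ≈ 9.83.
Then θ = 30.7/(9.83−1) ≈ 3.48.

k ≈ 9.83, θ ≈ 3.48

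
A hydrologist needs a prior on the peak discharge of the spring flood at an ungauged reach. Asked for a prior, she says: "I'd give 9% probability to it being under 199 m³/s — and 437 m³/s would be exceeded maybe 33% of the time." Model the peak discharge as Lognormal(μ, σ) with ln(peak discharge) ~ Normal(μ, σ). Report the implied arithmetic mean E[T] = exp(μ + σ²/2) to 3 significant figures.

E[T] ≈ 397 m³/s

If T ~ Lognormal(μ,σ) then ln T ~ Normal(μ,σ), so the p-quantile of ln T is μ + z_p·σ.
ln(199) = 5.293 and ln(437) = 6.08; z_{0.09} = -1.341, z_{0.67} = 0.4399.
σ = (6.08 − 5.293)/(0.4399 − (-1.341)) = 0.442.
μ = 5.293 − (-1.341)·0.442 = 5.886.
E[T] = exp(μ + σ²/2) = exp(5.886 + 0.0976) = 397 m³/s.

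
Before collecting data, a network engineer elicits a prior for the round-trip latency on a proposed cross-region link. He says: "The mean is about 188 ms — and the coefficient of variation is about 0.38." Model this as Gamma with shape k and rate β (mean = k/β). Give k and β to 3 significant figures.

k ≈ 6.93, β ≈ 0.0368

For Gamma(k, rate β): mean = k/β, variance = k/β², so CV = 1/√k.
CV = 0.38, hence k = 1/CV² = 6.93.
Then β = k/mean = 6.93/188 = 0.0368.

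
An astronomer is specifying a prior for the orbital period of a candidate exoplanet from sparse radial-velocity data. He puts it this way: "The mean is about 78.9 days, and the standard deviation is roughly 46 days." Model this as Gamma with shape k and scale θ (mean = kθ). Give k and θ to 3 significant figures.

k ≈ 2.94, θ ≈ 26.8

For Gamma(k, scale θ): mean = kθ, variance = kθ², so CV = 1/√k.
CV = SD/mean = 46/78.9 = 0.583, hence k = 1/CV² = 2.94.
Then θ = mean/k = 78.9/2.94 = 26.8.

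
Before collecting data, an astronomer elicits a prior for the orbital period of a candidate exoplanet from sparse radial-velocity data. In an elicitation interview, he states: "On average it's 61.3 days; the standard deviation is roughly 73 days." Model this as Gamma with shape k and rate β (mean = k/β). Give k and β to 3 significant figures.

k ≈ 0.705, β ≈ 0.0115

For Gamma(k, rate β): mean = k/β, variance = k/β², so CV = 1/√k.
CV = SD/mean = 73/61.3 = 1.191, hence k = 1/CV² = 0.705.
Then β = k/mean = 0.705/61.3 = 0.0115.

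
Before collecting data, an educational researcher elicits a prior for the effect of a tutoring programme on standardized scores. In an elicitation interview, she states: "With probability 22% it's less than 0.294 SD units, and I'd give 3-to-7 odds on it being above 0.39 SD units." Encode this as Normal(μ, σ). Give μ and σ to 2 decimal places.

μ = 0.35, σ = 0.07

For Normal(μ,σ), the p-quantile is μ + z_p·σ. Here z_{0.22} = -0.7722, z_{0.7} = 0.5244.
So 0.294 = μ − 0.7722σ and 0.39 = μ + 0.5244σ.
Subtracting: σ = (0.39 − 0.294)/(0.5244 − (-0.7722)) = 0.07.
Then μ = 0.294 − (-0.7722)·0.07 = 0.35.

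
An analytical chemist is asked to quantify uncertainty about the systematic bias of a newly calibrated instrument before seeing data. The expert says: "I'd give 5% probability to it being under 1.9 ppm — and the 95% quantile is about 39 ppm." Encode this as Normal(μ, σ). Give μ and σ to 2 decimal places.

For Normal(μ,σ), the p-quantile is μ + z_p·σ. Here z_{0.05} = -1.645, z_{0.95} = 1.645.
So 1.9 = μ − 1.645σ and 39 = μ + 1.645σ.
Subtracting: σ = (39 − 1.9)/(1.645 − (-1.645)) = 11.28.
Then μ = 1.9 − (-1.645)·11.28 = 20.45.

μ = 20.45, σ = 11.28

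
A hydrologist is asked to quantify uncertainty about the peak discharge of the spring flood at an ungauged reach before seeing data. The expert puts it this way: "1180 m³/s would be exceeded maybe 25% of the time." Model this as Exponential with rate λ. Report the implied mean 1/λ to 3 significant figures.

P(T > 1180.0) = e^(−λ·1180.0) = 0.25, so λ = −ln(0.25)/1180.0 = 0.00117.
Mean = 1/λ = 851 m³/s.

mean ≈ 851 m³/s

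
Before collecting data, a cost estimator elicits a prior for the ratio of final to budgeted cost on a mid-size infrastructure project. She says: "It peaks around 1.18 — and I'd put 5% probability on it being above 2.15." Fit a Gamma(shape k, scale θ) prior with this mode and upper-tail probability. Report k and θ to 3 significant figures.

Gamma(k,θ) with k>1 has mode (k−1)θ, so θ = 1.18/(k−1).
Need P(X < 2.15) = 0.95 with θ tied to k this way. Start at k = 2, θ = 1.18: P(X<2.15) ≈ 0.544.
Too low — raise k to concentrate. Iterating converges to k ≈ 8.74.
Then θ = 1.18/(8.74−1) ≈ 0.152.

k ≈ 8.74, θ ≈ 0.152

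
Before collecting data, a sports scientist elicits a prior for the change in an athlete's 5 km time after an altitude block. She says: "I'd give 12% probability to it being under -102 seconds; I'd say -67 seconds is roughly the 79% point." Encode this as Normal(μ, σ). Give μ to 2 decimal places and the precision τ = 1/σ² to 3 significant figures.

The p-quantile of Normal(μ,σ) is μ + z_p·σ, with z_{0.12} = -1.175 and z_{0.79} = 0.8064.
Eliminate σ: μ = (z₂·x₁ − z₁·x₂)/(z₂ − z₁) = (0.8064·-102 − (-1.175)·-67)/1.981 = -81.24.
Then σ = (x₂ − x₁)/(z₂ − z₁) = (-67 − -102)/1.981 = 17.66.
Precision τ = 1/σ² = 1/17.66² = 0.0032.

μ = -81.24, τ = 0.0032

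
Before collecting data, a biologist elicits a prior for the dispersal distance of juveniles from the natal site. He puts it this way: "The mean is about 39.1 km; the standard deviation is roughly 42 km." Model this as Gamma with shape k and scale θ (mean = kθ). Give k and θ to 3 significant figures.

k ≈ 0.867, θ ≈ 45.1

For Gamma(k, scale θ): mean = kθ, variance = kθ², so CV = 1/√k.
CV = SD/mean = 42/39.1 = 1.074, hence k = 1/CV² = 0.867.
Then θ = mean/k = 39.1/0.867 = 45.1.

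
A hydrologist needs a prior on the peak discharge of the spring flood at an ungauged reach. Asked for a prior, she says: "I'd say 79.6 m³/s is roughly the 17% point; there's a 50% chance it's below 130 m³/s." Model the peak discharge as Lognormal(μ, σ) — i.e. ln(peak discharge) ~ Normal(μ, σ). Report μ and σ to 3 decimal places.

If T ~ Lognormal(μ,σ) then ln T ~ Normal(μ,σ), so the p-quantile of ln T is μ + z_p·σ.
ln(79.6) = 4.377 and ln(130) = 4.868; z_{0.17} = -0.9542, z_{0.5} = 0.
σ = (4.868 − 4.377)/(0 − (-0.9542)) = 0.514.
μ = 4.377 − (-0.9542)·0.514 = 4.868.

μ ≈ 4.868, σ ≈ 0.514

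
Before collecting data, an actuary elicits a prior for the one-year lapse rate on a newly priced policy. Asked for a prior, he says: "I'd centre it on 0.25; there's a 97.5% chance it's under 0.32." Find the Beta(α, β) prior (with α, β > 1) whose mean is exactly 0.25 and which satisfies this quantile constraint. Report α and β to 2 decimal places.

α ≈ 39.68, β ≈ 119.03

With mean 0.25 fixed, write α = 0.25s, β = 0.75s where s = α+β.
Need P(θ < 0.32) = 0.975 under Beta(0.25s, 0.75s). Normal approximation: (q−m)/√(m(1−m)/s) ≈ z_{0.975} = 1.96, so s ≈ 0.25·0.75·(1.96)²/(0.32−0.25)² = 147.0.
At s = 147.0: P(θ<0.32) ≈ 0.971. Adjusting to match 0.975 gives s ≈ 158.71.
So α = 0.25·158.71 ≈ 39.68, β = 0.75·158.71 ≈ 119.03.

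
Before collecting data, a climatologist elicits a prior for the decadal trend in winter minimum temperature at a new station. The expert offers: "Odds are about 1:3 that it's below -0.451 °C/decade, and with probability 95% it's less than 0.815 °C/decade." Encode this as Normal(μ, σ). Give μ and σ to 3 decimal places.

μ = -0.083, σ = 0.546

The p-quantile of Normal(μ,σ) is μ + z_p·σ, with z_{0.25} = -0.6745 and z_{0.95} = 1.645.
Eliminate σ: μ = (z₂·x₁ − z₁·x₂)/(z₂ − z₁) = (1.645·-0.451 − (-0.6745)·0.815)/2.319 = -0.083.
Then σ = (x₂ − x₁)/(z₂ − z₁) = (0.815 − -0.451)/2.319 = 0.546.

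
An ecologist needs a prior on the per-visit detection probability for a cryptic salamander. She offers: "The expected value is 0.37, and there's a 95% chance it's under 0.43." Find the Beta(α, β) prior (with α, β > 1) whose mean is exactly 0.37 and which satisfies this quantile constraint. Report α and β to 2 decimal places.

α ≈ 66.30, β ≈ 112.89

With mean 0.37 fixed, write α = 0.37s, β = 0.63s where s = α+β.
Need P(θ < 0.43) = 0.95 under Beta(0.37s, 0.63s). Normal approximation: (q−m)/√(m(1−m)/s) ≈ z_{0.95} = 1.64, so s ≈ 0.37·0.63·(1.64)²/(0.43−0.37)² = 175.2.
At s = 175.2: P(θ<0.43) ≈ 0.948. Adjusting to match 0.95 gives s ≈ 179.19.
So α = 0.37·179.19 ≈ 66.30, β = 0.63·179.19 ≈ 112.89.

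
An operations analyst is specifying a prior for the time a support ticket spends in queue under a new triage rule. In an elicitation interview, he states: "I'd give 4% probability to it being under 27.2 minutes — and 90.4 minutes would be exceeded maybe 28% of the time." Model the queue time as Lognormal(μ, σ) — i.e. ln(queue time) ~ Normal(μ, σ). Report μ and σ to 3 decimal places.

If T ~ Lognormal(μ,σ) then ln T ~ Normal(μ,σ), so the p-quantile of ln T is μ + z_p·σ.
ln(27.2) = 3.303 and ln(90.4) = 4.504; z_{0.04} = -1.751, z_{0.72} = 0.5828.
σ = (4.504 − 3.303)/(0.5828 − (-1.751)) = 0.515.
μ = 3.303 − (-1.751)·0.515 = 4.204.

μ ≈ 4.204, σ ≈ 0.515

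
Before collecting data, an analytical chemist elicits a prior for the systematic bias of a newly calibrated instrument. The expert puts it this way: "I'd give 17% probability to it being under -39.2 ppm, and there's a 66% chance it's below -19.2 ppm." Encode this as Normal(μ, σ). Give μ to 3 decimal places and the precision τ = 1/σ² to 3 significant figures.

For Normal(μ,σ), the p-quantile is μ + z_p·σ. Here z_{0.17} = -0.9542, z_{0.66} = 0.4125.
So -39.2 = μ − 0.9542σ and -19.2 = μ + 0.4125σ.
Subtracting: σ = (-19.2 − -39.2)/(0.4125 − (-0.9542)) = 14.635.
Then μ = -39.2 − (-0.9542)·14.635 = -25.236.
Precision τ = 1/σ² = 1/14.63² = 0.00467.

μ = -25.236, τ = 0.00467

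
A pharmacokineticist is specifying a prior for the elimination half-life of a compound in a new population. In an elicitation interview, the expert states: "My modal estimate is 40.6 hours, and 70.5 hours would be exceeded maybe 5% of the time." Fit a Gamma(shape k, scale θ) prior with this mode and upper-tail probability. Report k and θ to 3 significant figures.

Gamma(k,θ) with k>1 has mode (k−1)θ, so θ = 40.6/(k−1).
Need P(X < 70.5) = 0.95 with θ tied to k this way. Start at k = 2, θ = 40.6: P(X<70.5) ≈ 0.518.
Too low — raise k to concentrate. Iterating converges to k ≈ 10.2.
Then θ = 40.6/(10.2−1) ≈ 4.43.

k ≈ 10.2, θ ≈ 4.43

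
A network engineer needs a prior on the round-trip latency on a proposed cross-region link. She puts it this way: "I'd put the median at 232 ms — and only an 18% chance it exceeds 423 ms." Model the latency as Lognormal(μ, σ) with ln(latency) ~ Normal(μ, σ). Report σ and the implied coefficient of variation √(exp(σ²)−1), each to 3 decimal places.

If T ~ Lognormal(μ,σ) then ln T ~ Normal(μ,σ), so the p-quantile of ln T is μ + z_p·σ.
ln(232) = 5.447 and ln(423) = 6.047; z_{0.5} = 0, z_{0.82} = 0.9154.
σ = (6.047 − 5.447)/(0.9154 − (0)) = 0.656.
μ = 5.447 − (0)·0.656 = 5.447.
CV = √(exp(σ²)−1) = √(exp(0.4306)−1) = 0.734.

σ ≈ 0.656, CV ≈ 0.734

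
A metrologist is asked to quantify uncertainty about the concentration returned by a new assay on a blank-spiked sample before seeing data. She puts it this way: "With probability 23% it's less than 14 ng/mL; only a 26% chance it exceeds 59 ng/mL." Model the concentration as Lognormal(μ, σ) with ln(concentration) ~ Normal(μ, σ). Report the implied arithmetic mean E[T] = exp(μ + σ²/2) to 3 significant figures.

E[T] ≈ 51.9 ng/mL

If T ~ Lognormal(μ,σ) then ln T ~ Normal(μ,σ), so the p-quantile of ln T is μ + z_p·σ.
ln(14) = 2.639 and ln(59) = 4.078; z_{0.23} = -0.7388, z_{0.74} = 0.6433.
σ = (4.078 − 2.639)/(0.6433 − (-0.7388)) = 1.041.
μ = 2.639 − (-0.7388)·1.041 = 3.408.
E[T] = exp(μ + σ²/2) = exp(3.408 + 0.5416) = 51.9 ng/mL.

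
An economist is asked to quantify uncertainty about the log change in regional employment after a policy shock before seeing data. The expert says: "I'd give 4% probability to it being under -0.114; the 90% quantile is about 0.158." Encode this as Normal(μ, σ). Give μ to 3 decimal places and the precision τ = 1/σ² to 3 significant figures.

The p-quantile of Normal(μ,σ) is μ + z_p·σ, with z_{0.04} = -1.751 and z_{0.9} = 1.282.
Eliminate σ: μ = (z₂·x₁ − z₁·x₂)/(z₂ − z₁) = (1.282·-0.114 − (-1.751)·0.158)/3.032 = 0.043.
Then σ = (x₂ − x₁)/(z₂ − z₁) = (0.158 − -0.114)/3.032 = 0.090.
Precision τ = 1/σ² = 1/0.0897² = 124.

μ = 0.043, τ = 124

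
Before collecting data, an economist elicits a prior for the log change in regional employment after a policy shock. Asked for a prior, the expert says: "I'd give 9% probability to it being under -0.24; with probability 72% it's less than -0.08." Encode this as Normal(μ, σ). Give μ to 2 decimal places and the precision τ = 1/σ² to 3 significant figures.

The p-quantile of Normal(μ,σ) is μ + z_p·σ, with z_{0.09} = -1.341 and z_{0.72} = 0.5828.
Eliminate σ: μ = (z₂·x₁ − z₁·x₂)/(z₂ − z₁) = (0.5828·-0.24 − (-1.341)·-0.08)/1.924 = -0.13.
Then σ = (x₂ − x₁)/(z₂ − z₁) = (-0.08 − -0.24)/1.924 = 0.08.
Precision τ = 1/σ² = 1/0.08318² = 145.

μ = -0.13, τ = 145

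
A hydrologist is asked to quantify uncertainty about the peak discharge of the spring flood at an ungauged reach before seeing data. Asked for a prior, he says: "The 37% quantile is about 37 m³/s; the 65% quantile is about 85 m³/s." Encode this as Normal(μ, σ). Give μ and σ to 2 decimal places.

For Normal(μ,σ), the p-quantile is μ + z_p·σ. Here z_{0.37} = -0.3319, z_{0.65} = 0.3853.
So 37 = μ − 0.3319σ and 85 = μ + 0.3853σ.
Subtracting: σ = (85 − 37)/(0.3853 − (-0.3319)) = 66.93.
Then μ = 37 − (-0.3319)·66.93 = 59.21.

μ = 59.21, σ = 66.93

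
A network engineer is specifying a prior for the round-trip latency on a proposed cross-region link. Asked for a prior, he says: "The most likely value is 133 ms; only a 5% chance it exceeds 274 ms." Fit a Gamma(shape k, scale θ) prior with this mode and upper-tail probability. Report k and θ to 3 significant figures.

Gamma(k,θ) with k>1 has mode (k−1)θ, so θ = 133/(k−1).
Need P(X < 274) = 0.95 with θ tied to k this way. Start at k = 2, θ = 133: P(X<274) ≈ 0.610.
Too low — raise k to concentrate. Iterating converges to k ≈ 6.29.
Then θ = 133/(6.29−1) ≈ 25.1.

k ≈ 6.29, θ ≈ 25.1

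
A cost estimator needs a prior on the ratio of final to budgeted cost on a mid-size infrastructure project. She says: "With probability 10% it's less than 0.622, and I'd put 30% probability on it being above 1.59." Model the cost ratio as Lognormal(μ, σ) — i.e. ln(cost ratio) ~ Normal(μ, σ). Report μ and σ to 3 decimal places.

If T ~ Lognormal(μ,σ) then ln T ~ Normal(μ,σ), so the p-quantile of ln T is μ + z_p·σ.
ln(0.622) = -0.4748 and ln(1.59) = 0.4637; z_{0.1} = -1.282, z_{0.7} = 0.5244.
σ = (0.4637 − -0.4748)/(0.5244 − (-1.282)) = 0.520.
μ = -0.4748 − (-1.282)·0.520 = 0.191.

μ ≈ 0.191, σ ≈ 0.520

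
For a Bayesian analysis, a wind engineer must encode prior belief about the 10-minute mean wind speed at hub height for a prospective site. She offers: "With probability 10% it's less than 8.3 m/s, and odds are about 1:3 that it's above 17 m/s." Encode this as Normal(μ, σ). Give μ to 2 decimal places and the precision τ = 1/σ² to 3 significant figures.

The p-quantile of Normal(μ,σ) is μ + z_p·σ, with z_{0.1} = -1.282 and z_{0.75} = 0.6745.
Eliminate σ: μ = (z₂·x₁ − z₁·x₂)/(z₂ − z₁) = (0.6745·8.3 − (-1.282)·17)/1.956 = 14.00.
Then σ = (x₂ − x₁)/(z₂ − z₁) = (17 − 8.3)/1.956 = 4.45.
Precision τ = 1/σ² = 1/4.448² = 0.0505.

μ = 14.00, τ = 0.0505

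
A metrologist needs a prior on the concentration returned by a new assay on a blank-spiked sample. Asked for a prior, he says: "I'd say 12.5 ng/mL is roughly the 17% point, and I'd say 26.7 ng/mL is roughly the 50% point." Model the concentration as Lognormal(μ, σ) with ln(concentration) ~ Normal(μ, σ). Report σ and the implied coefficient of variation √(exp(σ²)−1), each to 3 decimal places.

σ ≈ 0.795, CV ≈ 0.939

If T ~ Lognormal(μ,σ) then ln T ~ Normal(μ,σ), so the p-quantile of ln T is μ + z_p·σ.
ln(12.5) = 2.526 and ln(26.7) = 3.285; z_{0.17} = -0.9542, z_{0.5} = 0.
σ = (3.285 − 2.526)/(0 − (-0.9542)) = 0.795.
μ = 2.526 − (-0.9542)·0.795 = 3.285.
CV = √(exp(σ²)−1) = √(exp(0.6326)−1) = 0.939.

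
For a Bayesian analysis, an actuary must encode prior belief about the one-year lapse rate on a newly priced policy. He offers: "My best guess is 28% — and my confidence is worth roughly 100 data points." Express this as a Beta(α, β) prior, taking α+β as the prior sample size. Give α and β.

Under the effective-sample-size interpretation, Beta(α, β) has prior mean α/(α+β) and prior sample size α+β.
So α+β = 100 and α/(α+β) = 0.28, giving α = 0.28·100 = 28 and β = 100 − 28 = 72.

α = 28, β = 72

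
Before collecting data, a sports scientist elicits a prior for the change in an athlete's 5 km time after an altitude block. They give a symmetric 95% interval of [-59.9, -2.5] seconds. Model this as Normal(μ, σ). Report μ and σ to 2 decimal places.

μ = -31.20, σ = 14.64

A symmetric 95% interval runs μ ± z·σ with z = 1.96.
Half-width = 28.7, so σ = 28.7/1.96 = 14.64.
μ is the interval midpoint, -31.20.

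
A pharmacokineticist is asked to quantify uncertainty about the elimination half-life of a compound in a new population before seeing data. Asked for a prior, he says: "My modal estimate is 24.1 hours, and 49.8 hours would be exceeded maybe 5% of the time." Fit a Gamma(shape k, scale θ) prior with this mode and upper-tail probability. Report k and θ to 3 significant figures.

Gamma(k,θ) with k>1 has mode (k−1)θ, so θ = 24.1/(k−1).
Need P(X < 49.8) = 0.95 with θ tied to k this way. Start at k = 2, θ = 24.1: P(X<49.8) ≈ 0.612.
Too low — raise k to concentrate. Iterating converges to k ≈ 6.25.
Then θ = 24.1/(6.25−1) ≈ 4.59.

k ≈ 6.25, θ ≈ 4.59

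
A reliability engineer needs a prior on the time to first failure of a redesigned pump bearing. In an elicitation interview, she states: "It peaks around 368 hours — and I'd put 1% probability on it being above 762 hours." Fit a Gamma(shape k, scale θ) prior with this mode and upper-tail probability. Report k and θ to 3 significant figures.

k ≈ 10.2, θ ≈ 40

Gamma(k,θ) with k>1 has mode (k−1)θ, so θ = 368/(k−1).
Need P(X < 762) = 0.99 with θ tied to k this way. Start at k = 2, θ = 368: P(X<762) ≈ 0.613.
Too low — raise k to concentrate. Iterating converges to k ≈ 10.2.
Then θ = 368/(10.2−1) ≈ 40.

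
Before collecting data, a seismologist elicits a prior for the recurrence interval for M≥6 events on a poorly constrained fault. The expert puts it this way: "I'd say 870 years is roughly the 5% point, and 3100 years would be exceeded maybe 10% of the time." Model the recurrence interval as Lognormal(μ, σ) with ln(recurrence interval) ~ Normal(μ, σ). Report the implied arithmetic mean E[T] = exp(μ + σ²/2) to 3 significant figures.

If T ~ Lognormal(μ,σ) then ln T ~ Normal(μ,σ), so the p-quantile of ln T is μ + z_p·σ.
ln(870) = 6.768 and ln(3100) = 8.039; z_{0.05} = -1.645, z_{0.9} = 1.282.
σ = (8.039 − 6.768)/(1.282 − (-1.645)) = 0.434.
μ = 6.768 − (-1.645)·0.434 = 7.483.
E[T] = exp(μ + σ²/2) = exp(7.483 + 0.0943) = 1950 years.

E[T] ≈ 1950 years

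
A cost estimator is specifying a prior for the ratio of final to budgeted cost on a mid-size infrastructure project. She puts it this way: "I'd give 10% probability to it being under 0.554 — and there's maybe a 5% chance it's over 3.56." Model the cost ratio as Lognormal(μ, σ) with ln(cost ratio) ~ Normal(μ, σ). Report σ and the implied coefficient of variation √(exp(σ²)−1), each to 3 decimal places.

If T ~ Lognormal(μ,σ) then ln T ~ Normal(μ,σ), so the p-quantile of ln T is μ + z_p·σ.
ln(0.554) = -0.5906 and ln(3.56) = 1.27; z_{0.1} = -1.282, z_{0.95} = 1.645.
σ = (1.27 − -0.5906)/(1.645 − (-1.282)) = 0.636.
μ = -0.5906 − (-1.282)·0.636 = 0.224.
CV = √(exp(σ²)−1) = √(exp(0.4041)−1) = 0.706.

σ ≈ 0.636, CV ≈ 0.706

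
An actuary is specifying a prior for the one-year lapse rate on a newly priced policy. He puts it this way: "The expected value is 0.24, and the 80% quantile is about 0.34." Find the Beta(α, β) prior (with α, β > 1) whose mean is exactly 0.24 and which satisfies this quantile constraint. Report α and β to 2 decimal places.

With mean 0.24 fixed, write α = 0.24s, β = 0.76s where s = α+β.
Need P(θ < 0.34) = 0.8 under Beta(0.24s, 0.76s). Normal approximation: (q−m)/√(m(1−m)/s) ≈ z_{0.8} = 0.842, so s ≈ 0.24·0.76·(0.842)²/(0.34−0.24)² = 12.9.
At s = 12.9: P(θ<0.34) ≈ 0.810. Adjusting to match 0.8 gives s ≈ 11.56.
So α = 0.24·11.56 ≈ 2.77, β = 0.76·11.56 ≈ 8.79.

α ≈ 2.77, β ≈ 8.79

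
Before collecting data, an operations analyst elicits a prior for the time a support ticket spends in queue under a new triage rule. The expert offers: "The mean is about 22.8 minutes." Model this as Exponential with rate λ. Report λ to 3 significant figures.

Exponential mean = 1/λ, so λ = 1/22.8 = 0.0439.

λ ≈ 0.0439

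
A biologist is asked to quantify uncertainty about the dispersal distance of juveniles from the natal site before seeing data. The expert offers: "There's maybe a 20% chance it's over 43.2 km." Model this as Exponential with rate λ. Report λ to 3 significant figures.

P(T > 43.2) = e^(−λ·43.2) = 0.2, so λ = −ln(0.2)/43.2 = 0.0373.

λ ≈ 0.0373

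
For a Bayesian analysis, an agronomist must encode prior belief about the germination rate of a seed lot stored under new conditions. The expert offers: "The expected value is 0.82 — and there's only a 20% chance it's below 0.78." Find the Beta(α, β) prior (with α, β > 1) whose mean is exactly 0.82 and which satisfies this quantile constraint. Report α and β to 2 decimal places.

With mean 0.82 fixed, write α = 0.82s, β = 0.18s where s = α+β.
Need P(θ < 0.78) = 0.2 under Beta(0.82s, 0.18s). Normal approximation: (q−m)/√(m(1−m)/s) ≈ z_{0.2} = -0.842, so s ≈ 0.82·0.18·(-0.842)²/(0.78−0.82)² = 65.3.
At s = 65.3: P(θ<0.78) ≈ 0.194. Adjusting to match 0.2 gives s ≈ 61.38.
So α = 0.82·61.38 ≈ 50.34, β = 0.18·61.38 ≈ 11.05.

α ≈ 50.34, β ≈ 11.05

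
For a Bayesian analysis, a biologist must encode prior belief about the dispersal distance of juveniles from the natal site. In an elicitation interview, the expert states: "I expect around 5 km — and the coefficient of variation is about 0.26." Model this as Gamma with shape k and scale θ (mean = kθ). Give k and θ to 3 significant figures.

k ≈ 14.8, θ ≈ 0.338

For Gamma(k, scale θ): mean = kθ, variance = kθ², so CV = 1/√k.
CV = 0.26, hence k = 1/CV² = 14.8.
Then θ = mean/k = 5/14.8 = 0.338.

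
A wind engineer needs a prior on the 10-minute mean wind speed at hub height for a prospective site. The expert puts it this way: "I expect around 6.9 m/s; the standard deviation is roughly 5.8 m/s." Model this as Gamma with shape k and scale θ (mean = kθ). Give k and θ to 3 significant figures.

For Gamma(k, scale θ): mean = kθ, variance = kθ², so CV = 1/√k.
CV = SD/mean = 5.8/6.9 = 0.8406, hence k = 1/CV² = 1.42.
Then θ = mean/k = 6.9/1.42 = 4.88.

k ≈ 1.42, θ ≈ 4.88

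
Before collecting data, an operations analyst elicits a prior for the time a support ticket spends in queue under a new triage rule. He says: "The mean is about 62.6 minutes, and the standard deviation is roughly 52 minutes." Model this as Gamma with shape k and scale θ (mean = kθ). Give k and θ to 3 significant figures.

k ≈ 1.45, θ ≈ 43.2

For Gamma(k, scale θ): mean = kθ, variance = kθ², so CV = 1/√k.
CV = SD/mean = 52/62.6 = 0.8307, hence k = 1/CV² = 1.45.
Then θ = mean/k = 62.6/1.45 = 43.2.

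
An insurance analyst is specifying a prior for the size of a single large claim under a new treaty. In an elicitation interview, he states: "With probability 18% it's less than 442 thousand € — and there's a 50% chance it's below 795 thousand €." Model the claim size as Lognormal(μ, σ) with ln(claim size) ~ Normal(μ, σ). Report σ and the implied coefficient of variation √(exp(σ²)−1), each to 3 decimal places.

σ ≈ 0.641, CV ≈ 0.713

If T ~ Lognormal(μ,σ) then ln T ~ Normal(μ,σ), so the p-quantile of ln T is μ + z_p·σ.
ln(442) = 6.091 and ln(795) = 6.678; z_{0.18} = -0.9154, z_{0.5} = 0.
σ = (6.678 − 6.091)/(0 − (-0.9154)) = 0.641.
μ = 6.091 − (-0.9154)·0.641 = 6.678.
CV = √(exp(σ²)−1) = √(exp(0.4113)−1) = 0.713.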